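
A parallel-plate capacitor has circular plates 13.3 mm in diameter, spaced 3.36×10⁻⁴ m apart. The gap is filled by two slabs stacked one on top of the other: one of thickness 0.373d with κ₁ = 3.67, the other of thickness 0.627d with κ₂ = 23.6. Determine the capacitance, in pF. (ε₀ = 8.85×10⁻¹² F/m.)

A = π(13.3/2 mm)² = 1.39×10⁻⁴ m².
Stacked slabs ⇒ two capacitors in series, each with the full plate area.
C₁ = κ₁ε₀A/d₁ = 3.67 × 8.85×10⁻¹² × 1.39×10⁻⁴ / 1.25×10⁻⁴ = 3.60×10⁻¹¹ F.
C₂ = κ₂ε₀A/d₂ = 23.6 × 8.85×10⁻¹² × 1.39×10⁻⁴ / 2.11×10⁻⁴ = 1.38×10⁻¹⁰ F.
C = (1/C₁ + 1/C₂)⁻¹ = 2.85×10⁻¹¹ F.

28.5 pF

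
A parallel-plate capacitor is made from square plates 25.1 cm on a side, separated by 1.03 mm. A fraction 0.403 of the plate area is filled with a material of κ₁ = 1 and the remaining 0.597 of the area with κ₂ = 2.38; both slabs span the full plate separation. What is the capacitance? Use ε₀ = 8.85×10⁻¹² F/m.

C ≈ 0.987 nF

A = (25.1 cm)² = 6.30×10⁻² m².
Side-by-side slabs ⇒ two capacitors in parallel, each spanning the full gap.
C₁ = κ₁ε₀A₁/d = 1.00 × 8.85×10⁻¹² × 2.54×10⁻² / 1.03×10⁻³ = 2.18×10⁻¹⁰ F.
C₂ = κ₂ε₀A₂/d = 2.38 × 8.85×10⁻¹² × 3.76×10⁻² / 1.03×10⁻³ = 7.69×10⁻¹⁰ F.
C = C₁ + C₂ = 9.87×10⁻¹⁰ F.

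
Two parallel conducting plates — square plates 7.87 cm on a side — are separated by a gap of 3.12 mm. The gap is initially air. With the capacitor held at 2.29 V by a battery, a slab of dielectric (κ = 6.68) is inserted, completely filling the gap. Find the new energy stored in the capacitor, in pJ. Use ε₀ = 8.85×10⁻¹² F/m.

A = (7.87 cm)² = 6.19×10⁻³ m².
Initially C₁ = ε₀A/d = 8.85×10⁻¹² × 6.19×10⁻³ / 3.12×10⁻³ = 1.76×10⁻¹¹ F.
U₁ = 4.61×10⁻¹¹ J.
Battery connected ⇒ V is held fixed. C₂ = 6.68 C₁ and U = ½CV², so U₂/U₁ = C₂/C₁ = 6.68.
U₂ = 6.68 × 4.61×10⁻¹¹ = 3.08×10⁻¹⁰ J.

U ≈ 308 pJ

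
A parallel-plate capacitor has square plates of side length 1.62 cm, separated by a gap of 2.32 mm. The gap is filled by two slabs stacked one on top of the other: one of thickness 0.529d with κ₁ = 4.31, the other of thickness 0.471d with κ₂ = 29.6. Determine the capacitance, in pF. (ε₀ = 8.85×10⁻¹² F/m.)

C ≈ 7.22 pF

A = (1.62 cm)² = 2.62×10⁻⁴ m².
Stacked slabs ⇒ two capacitors in series, each with the full plate area.
C₁ = κ₁ε₀A/d₁ = 4.31 × 8.85×10⁻¹² × 2.62×10⁻⁴ / 1.23×10⁻³ = 8.16×10⁻¹² F.
C₂ = κ₂ε₀A/d₂ = 29.6 × 8.85×10⁻¹² × 2.62×10⁻⁴ / 1.09×10⁻³ = 6.29×10⁻¹¹ F.
C = (1/C₁ + 1/C₂)⁻¹ = 7.22×10⁻¹² F.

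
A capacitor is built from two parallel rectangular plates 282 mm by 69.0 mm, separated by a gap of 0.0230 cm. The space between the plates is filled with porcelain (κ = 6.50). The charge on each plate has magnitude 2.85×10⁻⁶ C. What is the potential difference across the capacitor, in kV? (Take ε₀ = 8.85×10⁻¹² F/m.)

V ≈ 0.586 kV

A = 282 × 69.0 mm² = 1.95×10⁻² m².
C = κε₀A/d = 6.50 × 8.85×10⁻¹² × 1.95×10⁻² / 2.30×10⁻⁴ = 4.87×10⁻⁹ F.
V = Q/C = 2.85×10⁻⁶ / 4.87×10⁻⁹ = 5.86×10² V.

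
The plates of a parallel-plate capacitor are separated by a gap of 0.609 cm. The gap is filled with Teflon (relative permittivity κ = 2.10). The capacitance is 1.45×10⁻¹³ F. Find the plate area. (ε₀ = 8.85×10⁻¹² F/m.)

A = Cd/(κε₀) = 1.45×10⁻¹³ × 6.09×10⁻³ / (2.10 × 8.85×10⁻¹²) = 4.75×10⁻⁵ m².

A ≈ 47.5 mm²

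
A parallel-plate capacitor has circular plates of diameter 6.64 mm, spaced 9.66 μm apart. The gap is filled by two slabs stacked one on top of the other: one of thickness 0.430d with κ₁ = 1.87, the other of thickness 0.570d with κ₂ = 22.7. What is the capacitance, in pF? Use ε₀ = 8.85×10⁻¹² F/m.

A = π(6.64/2 mm)² = 3.46×10⁻⁵ m².
Stacked slabs ⇒ two capacitors in series, each with the full plate area.
C₁ = κ₁ε₀A/d₁ = 1.87 × 8.85×10⁻¹² × 3.46×10⁻⁵ / 4.15×10⁻⁶ = 1.38×10⁻¹⁰ F.
C₂ = κ₂ε₀A/d₂ = 22.7 × 8.85×10⁻¹² × 3.46×10⁻⁵ / 5.51×10⁻⁶ = 1.26×10⁻⁹ F.
C = (1/C₁ + 1/C₂)⁻¹ = 1.24×10⁻¹⁰ F.

124 pF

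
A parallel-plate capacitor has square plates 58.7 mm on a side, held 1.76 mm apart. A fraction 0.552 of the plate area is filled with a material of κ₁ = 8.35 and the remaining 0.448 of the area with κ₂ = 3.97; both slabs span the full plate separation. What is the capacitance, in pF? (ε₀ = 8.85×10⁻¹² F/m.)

A = (58.7 mm)² = 3.45×10⁻³ m².
Side-by-side slabs ⇒ two capacitors in parallel, each spanning the full gap.
C₁ = κ₁ε₀A₁/d = 8.35 × 8.85×10⁻¹² × 1.90×10⁻³ / 1.76×10⁻³ = 7.99×10⁻¹¹ F.
C₂ = κ₂ε₀A₂/d = 3.97 × 8.85×10⁻¹² × 1.54×10⁻³ / 1.76×10⁻³ = 3.08×10⁻¹¹ F.
C = C₁ + C₂ = 1.11×10⁻¹⁰ F.

C ≈ 111 pF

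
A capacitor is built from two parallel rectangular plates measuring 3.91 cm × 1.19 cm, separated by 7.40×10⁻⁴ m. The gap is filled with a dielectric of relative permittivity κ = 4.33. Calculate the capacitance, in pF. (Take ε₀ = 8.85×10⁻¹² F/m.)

C ≈ 24.1 pF

A = 3.91 × 1.19 cm² = 4.65×10⁻⁴ m².
C = κε₀A/d = 4.33 × 8.85×10⁻¹² × 4.65×10⁻⁴ / 7.40×10⁻⁴ = 2.41×10⁻¹¹ F.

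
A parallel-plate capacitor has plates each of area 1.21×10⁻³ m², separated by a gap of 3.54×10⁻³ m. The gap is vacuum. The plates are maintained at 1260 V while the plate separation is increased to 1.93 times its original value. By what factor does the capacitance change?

C₂/C₁ ≈ 0.518

C = ε₀A/d scales as 1/d, so C₂/C₁ = d₁/d₂ = 1/1.93 = 0.518.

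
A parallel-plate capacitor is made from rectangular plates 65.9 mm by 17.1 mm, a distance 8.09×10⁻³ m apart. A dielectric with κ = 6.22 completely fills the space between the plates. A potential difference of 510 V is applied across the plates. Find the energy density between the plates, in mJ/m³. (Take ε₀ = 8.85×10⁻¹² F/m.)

u ≈ 109 mJ/m³

E = V/d = 510 / 8.09×10⁻³ = 6.30×10⁴ V/m.
u = ½κε₀E² = ½ × 6.22 × 8.85×10⁻¹² × (6.30×10⁴)² = 0.109 J/m³.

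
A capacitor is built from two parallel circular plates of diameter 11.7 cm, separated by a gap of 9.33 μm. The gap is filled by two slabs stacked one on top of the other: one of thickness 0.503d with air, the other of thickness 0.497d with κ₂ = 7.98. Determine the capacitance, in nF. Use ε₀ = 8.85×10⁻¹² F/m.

18.0 nF

A = π(11.7/2 cm)² = 1.08×10⁻² m².
Stacked slabs ⇒ two capacitors in series, each with the full plate area.
C₁ = κ₁ε₀A/d₁ = 1.00 × 8.85×10⁻¹² × 1.08×10⁻² / 4.69×10⁻⁶ = 2.03×10⁻⁸ F.
C₂ = κ₂ε₀A/d₂ = 7.98 × 8.85×10⁻¹² × 1.08×10⁻² / 4.64×10⁻⁶ = 1.64×10⁻⁷ F.
C = (1/C₁ + 1/C₂)⁻¹ = 1.80×10⁻⁸ F.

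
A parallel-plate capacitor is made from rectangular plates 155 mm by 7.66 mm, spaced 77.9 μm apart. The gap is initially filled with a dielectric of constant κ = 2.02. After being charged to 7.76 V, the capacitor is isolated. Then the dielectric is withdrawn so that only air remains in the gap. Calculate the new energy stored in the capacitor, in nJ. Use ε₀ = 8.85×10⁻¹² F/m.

U ≈ 16.6 nJ

A = 155 × 7.66 mm² = 1.19×10⁻³ m².
Initially C₁ = κε₀A/d = 2.02 × 8.85×10⁻¹² × 1.19×10⁻³ / 7.79×10⁻⁵ = 2.72×10⁻¹⁰ F.
U₁ = 8.20×10⁻⁹ J.
Isolated ⇒ Q is held fixed. C₂ = 0.495 C₁ and U = Q²/(2C), so U₂/U₁ = C₁/C₂ = 2.02.
U₂ = 2.02 × 8.20×10⁻⁹ = 1.66×10⁻⁸ J.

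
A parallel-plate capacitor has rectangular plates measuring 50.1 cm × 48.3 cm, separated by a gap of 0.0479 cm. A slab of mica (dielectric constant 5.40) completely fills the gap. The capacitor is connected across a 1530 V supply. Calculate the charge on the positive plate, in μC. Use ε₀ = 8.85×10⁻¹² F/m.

Q ≈ 36.9 μC

A = 50.1 × 48.3 cm² = 0.242 m².
C = κε₀A/d = 5.40 × 8.85×10⁻¹² × 0.242 / 4.79×10⁻⁴ = 2.41×10⁻⁸ F.
Q = CV = 2.41×10⁻⁸ × 1530 = 3.69×10⁻⁵ C.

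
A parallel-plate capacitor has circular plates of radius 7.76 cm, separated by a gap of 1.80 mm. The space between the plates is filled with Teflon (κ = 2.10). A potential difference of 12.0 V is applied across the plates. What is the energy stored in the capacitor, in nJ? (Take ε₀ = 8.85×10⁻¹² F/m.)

A = π(7.76 cm)² = 1.89×10⁻² m².
C = κε₀A/d = 2.10 × 8.85×10⁻¹² × 1.89×10⁻² / 1.80×10⁻³ = 1.95×10⁻¹⁰ F.
U = ½CV² = ½ × 1.95×10⁻¹⁰ × (12.0)² = 1.41×10⁻⁸ J.

U ≈ 14.1 nJ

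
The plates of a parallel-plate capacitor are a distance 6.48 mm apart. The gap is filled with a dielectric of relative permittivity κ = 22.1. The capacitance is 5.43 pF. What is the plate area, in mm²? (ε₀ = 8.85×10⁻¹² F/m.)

A = Cd/(κε₀) = 5.43×10⁻¹² × 6.48×10⁻³ / (22.1 × 8.85×10⁻¹²) = 1.80×10⁻⁴ m².

A ≈ 180 mm²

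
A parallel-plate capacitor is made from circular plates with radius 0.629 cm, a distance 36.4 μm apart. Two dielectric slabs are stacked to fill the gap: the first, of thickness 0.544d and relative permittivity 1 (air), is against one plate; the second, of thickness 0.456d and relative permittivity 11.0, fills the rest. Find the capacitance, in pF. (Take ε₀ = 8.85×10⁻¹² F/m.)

A = π(0.629 cm)² = 1.24×10⁻⁴ m².
Stacked slabs ⇒ two capacitors in series, each with the full plate area.
C₁ = κ₁ε₀A/d₁ = 1.00 × 8.85×10⁻¹² × 1.24×10⁻⁴ / 1.98×10⁻⁵ = 5.56×10⁻¹¹ F.
C₂ = κ₂ε₀A/d₂ = 11.0 × 8.85×10⁻¹² × 1.24×10⁻⁴ / 1.66×10⁻⁵ = 7.29×10⁻¹⁰ F.
C = (1/C₁ + 1/C₂)⁻¹ = 5.16×10⁻¹¹ F.

C ≈ 51.6 pF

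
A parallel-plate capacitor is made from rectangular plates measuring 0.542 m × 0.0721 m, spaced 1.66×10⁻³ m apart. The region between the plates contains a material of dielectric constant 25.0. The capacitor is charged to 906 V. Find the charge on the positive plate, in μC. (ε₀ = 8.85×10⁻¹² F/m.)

A = 0.542 × 0.0721 m² = 3.91×10⁻² m².
C = κε₀A/d = 25.0 × 8.85×10⁻¹² × 3.91×10⁻² / 1.66×10⁻³ = 5.21×10⁻⁹ F.
Q = CV = 5.21×10⁻⁹ × 906 = 4.72×10⁻⁶ C.

Q ≈ 4.72 μC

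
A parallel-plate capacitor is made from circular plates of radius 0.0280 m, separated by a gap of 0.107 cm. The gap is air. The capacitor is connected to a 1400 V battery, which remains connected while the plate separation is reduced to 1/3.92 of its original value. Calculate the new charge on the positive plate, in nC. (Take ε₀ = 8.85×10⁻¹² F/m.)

A = π(0.0280 m)² = 2.46×10⁻³ m².
Initially C₁ = ε₀A/d = 8.85×10⁻¹² × 2.46×10⁻³ / 1.07×10⁻³ = 2.04×10⁻¹¹ F.
Q₁ = 2.85×10⁻⁸ C.
Battery connected ⇒ V is held fixed. C₂ = 3.92 C₁ and Q = CV, so Q₂/Q₁ = C₂/C₁ = 3.92.
Q₂ = 3.92 × 2.85×10⁻⁸ = 1.12×10⁻⁷ C.

112 nC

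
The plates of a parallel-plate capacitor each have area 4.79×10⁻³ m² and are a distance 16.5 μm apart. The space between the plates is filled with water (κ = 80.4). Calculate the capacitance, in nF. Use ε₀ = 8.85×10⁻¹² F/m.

207 nF

C = κε₀A/d = 80.4 × 8.85×10⁻¹² × 4.79×10⁻³ / 1.65×10⁻⁵ = 2.07×10⁻⁷ F.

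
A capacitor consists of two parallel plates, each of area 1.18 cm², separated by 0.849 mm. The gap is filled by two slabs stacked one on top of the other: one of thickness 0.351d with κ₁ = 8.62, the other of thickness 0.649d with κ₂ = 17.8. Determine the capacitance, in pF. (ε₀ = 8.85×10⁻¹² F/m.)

A = 1.18 cm² = 1.18×10⁻⁴ m².
Stacked slabs ⇒ two capacitors in series, each with the full plate area.
C₁ = κ₁ε₀A/d₁ = 8.62 × 8.85×10⁻¹² × 1.18×10⁻⁴ / 2.98×10⁻⁴ = 3.02×10⁻¹¹ F.
C₂ = κ₂ε₀A/d₂ = 17.8 × 8.85×10⁻¹² × 1.18×10⁻⁴ / 5.51×10⁻⁴ = 3.37×10⁻¹¹ F.
C = (1/C₁ + 1/C₂)⁻¹ = 1.59×10⁻¹¹ F.

C ≈ 15.9 pF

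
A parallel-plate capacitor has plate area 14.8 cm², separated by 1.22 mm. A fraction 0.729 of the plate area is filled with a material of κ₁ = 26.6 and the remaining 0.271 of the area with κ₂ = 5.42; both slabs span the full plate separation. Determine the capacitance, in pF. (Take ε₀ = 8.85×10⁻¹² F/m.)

224 pF

A = 14.8 cm² = 1.48×10⁻³ m².
Side-by-side slabs ⇒ two capacitors in parallel, each spanning the full gap.
C₁ = κ₁ε₀A₁/d = 26.6 × 8.85×10⁻¹² × 1.08×10⁻³ / 1.22×10⁻³ = 2.08×10⁻¹⁰ F.
C₂ = κ₂ε₀A₂/d = 5.42 × 8.85×10⁻¹² × 4.01×10⁻⁴ / 1.22×10⁻³ = 1.58×10⁻¹¹ F.
C = C₁ + C₂ = 2.24×10⁻¹⁰ F.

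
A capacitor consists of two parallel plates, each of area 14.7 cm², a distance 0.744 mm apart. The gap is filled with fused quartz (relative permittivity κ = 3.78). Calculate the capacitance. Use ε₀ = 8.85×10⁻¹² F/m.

A = 14.7 cm² = 1.47×10⁻³ m².
C = κε₀A/d = 3.78 × 8.85×10⁻¹² × 1.47×10⁻³ / 7.44×10⁻⁴ = 6.61×10⁻¹¹ F.

C ≈ 66.1 pF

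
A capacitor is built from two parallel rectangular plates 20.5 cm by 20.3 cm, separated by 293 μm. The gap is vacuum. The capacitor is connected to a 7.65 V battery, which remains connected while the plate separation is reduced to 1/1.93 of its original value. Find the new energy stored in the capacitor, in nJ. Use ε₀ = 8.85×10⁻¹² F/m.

A = 20.5 × 20.3 cm² = 4.16×10⁻² m².
Initially C₁ = ε₀A/d = 8.85×10⁻¹² × 4.16×10⁻² / 2.93×10⁻⁴ = 1.26×10⁻⁹ F.
U₁ = 3.68×10⁻⁸ J.
Battery connected ⇒ V is held fixed. C₂ = 1.93 C₁ and U = ½CV², so U₂/U₁ = C₂/C₁ = 1.93.
U₂ = 1.93 × 3.68×10⁻⁸ = 7.10×10⁻⁸ J.

U ≈ 71.0 nJ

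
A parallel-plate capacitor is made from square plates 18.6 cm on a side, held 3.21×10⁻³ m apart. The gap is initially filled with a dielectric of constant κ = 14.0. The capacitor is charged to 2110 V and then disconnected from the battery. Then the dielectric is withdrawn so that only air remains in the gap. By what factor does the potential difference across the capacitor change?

Isolated ⇒ Q is held fixed.
C₂ = 0.0714 C₁ and V = Q/C, so V₂/V₁ = C₁/C₂ = 14.0.

V₂/V₁ ≈ 14.0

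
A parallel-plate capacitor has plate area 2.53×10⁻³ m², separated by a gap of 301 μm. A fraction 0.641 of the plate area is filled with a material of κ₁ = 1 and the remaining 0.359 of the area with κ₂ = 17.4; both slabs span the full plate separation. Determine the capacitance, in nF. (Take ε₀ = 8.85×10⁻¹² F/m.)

C ≈ 0.512 nF

Side-by-side slabs ⇒ two capacitors in parallel, each spanning the full gap.
C₁ = κ₁ε₀A₁/d = 1.00 × 8.85×10⁻¹² × 1.62×10⁻³ / 3.01×10⁻⁴ = 4.77×10⁻¹¹ F.
C₂ = κ₂ε₀A₂/d = 17.4 × 8.85×10⁻¹² × 9.08×10⁻⁴ / 3.01×10⁻⁴ = 4.65×10⁻¹⁰ F.
C = C₁ + C₂ = 5.12×10⁻¹⁰ F.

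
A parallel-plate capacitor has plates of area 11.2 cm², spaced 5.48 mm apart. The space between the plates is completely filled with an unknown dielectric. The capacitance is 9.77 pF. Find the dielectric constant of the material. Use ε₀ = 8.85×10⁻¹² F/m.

A = 11.2 cm² = 1.12×10⁻³ m².
κ = Cd/(ε₀A) = 9.77×10⁻¹² × 5.48×10⁻³ / (8.85×10⁻¹² × 1.12×10⁻³) = 5.40.

5.40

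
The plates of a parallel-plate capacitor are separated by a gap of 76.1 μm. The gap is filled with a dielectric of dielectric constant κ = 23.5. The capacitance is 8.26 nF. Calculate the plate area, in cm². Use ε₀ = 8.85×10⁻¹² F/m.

30.2 cm²

A = Cd/(κε₀) = 8.26×10⁻⁹ × 7.61×10⁻⁵ / (23.5 × 8.85×10⁻¹²) = 3.02×10⁻³ m².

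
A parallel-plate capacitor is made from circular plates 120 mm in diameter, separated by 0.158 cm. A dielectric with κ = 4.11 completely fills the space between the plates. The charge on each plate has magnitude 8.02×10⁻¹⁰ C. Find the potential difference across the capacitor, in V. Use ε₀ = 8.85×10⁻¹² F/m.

V ≈ 3.08 V

A = π(120/2 mm)² = 1.13×10⁻² m².
C = κε₀A/d = 4.11 × 8.85×10⁻¹² × 1.13×10⁻² / 1.58×10⁻³ = 2.60×10⁻¹⁰ F.
V = Q/C = 8.02×10⁻¹⁰ / 2.60×10⁻¹⁰ = 3.08 V.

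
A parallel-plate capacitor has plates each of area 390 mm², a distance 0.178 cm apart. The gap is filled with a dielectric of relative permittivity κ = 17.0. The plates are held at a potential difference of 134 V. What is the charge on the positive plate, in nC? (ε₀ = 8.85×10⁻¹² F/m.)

4.42 nC

A = 390 mm² = 3.90×10⁻⁴ m².
C = κε₀A/d = 17.0 × 8.85×10⁻¹² × 3.90×10⁻⁴ / 1.78×10⁻³ = 3.30×10⁻¹¹ F.
Q = CV = 3.30×10⁻¹¹ × 134 = 4.42×10⁻⁹ C.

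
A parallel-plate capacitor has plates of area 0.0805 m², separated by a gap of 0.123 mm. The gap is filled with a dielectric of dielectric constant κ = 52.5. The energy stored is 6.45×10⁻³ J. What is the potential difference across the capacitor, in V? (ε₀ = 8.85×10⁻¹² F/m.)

V ≈ 206 V

C = κε₀A/d = 52.5 × 8.85×10⁻¹² × 8.05×10⁻² / 1.23×10⁻⁴ = 3.04×10⁻⁷ F.
V = √(2U/C) = √(2 × 6.45×10⁻³ / 3.04×10⁻⁷) = 2.06×10² V.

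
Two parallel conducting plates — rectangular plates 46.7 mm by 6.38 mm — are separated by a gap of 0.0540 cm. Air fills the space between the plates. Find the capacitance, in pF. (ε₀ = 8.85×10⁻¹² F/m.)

C ≈ 4.88 pF

A = 46.7 × 6.38 mm² = 2.98×10⁻⁴ m².
C = ε₀A/d = 8.85×10⁻¹² × 2.98×10⁻⁴ / 5.40×10⁻⁴ = 4.88×10⁻¹² F.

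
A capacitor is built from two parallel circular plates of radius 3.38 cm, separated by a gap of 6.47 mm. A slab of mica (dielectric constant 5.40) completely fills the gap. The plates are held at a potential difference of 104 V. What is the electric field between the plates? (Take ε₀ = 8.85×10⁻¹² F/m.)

E ≈ 16.1 kV/m

E = V/d = 104 / 6.47×10⁻³ = 1.61×10⁴ V/m.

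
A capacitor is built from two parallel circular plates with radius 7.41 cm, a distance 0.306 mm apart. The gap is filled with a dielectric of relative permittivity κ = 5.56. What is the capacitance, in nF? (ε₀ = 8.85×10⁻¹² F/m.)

A = π(7.41 cm)² = 1.72×10⁻² m².
C = κε₀A/d = 5.56 × 8.85×10⁻¹² × 1.72×10⁻² / 3.06×10⁻⁴ = 2.77×10⁻⁹ F.

2.77 nF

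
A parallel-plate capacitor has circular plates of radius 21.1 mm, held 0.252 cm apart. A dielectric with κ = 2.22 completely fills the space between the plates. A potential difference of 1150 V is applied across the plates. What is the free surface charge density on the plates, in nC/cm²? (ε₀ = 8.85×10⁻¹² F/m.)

A = π(21.1 mm)² = 1.40×10⁻³ m².
C = κε₀A/d = 2.22 × 8.85×10⁻¹² × 1.40×10⁻³ / 2.52×10⁻³ = 1.09×10⁻¹¹ F.
σ = Q/A = CV/A = 1.09×10⁻¹¹ × 1150 / 1.40×10⁻³ = 8.97×10⁻⁶ C/m².

0.897 nC/cm²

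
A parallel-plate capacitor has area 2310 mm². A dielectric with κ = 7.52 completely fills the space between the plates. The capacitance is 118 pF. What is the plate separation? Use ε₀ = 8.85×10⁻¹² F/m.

A = 2310 mm² = 2.31×10⁻³ m².
d = κε₀A/C = 7.52 × 8.85×10⁻¹² × 2.31×10⁻³ / 1.18×10⁻¹⁰ = 1.30×10⁻³ m.

d ≈ 1.30 mm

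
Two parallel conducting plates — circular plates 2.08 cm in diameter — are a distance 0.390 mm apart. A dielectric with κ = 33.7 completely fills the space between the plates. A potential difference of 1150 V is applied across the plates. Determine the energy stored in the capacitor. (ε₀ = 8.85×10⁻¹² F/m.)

172 μJ

A = π(2.08/2 cm)² = 3.40×10⁻⁴ m².
C = κε₀A/d = 33.7 × 8.85×10⁻¹² × 3.40×10⁻⁴ / 3.90×10⁻⁴ = 2.60×10⁻¹⁰ F.
U = ½CV² = ½ × 2.60×10⁻¹⁰ × (1150)² = 1.72×10⁻⁴ J.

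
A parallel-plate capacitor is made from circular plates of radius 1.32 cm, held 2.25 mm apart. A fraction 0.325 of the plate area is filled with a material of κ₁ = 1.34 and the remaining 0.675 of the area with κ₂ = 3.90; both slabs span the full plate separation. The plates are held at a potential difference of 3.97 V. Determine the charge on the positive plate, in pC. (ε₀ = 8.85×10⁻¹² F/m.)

Q ≈ 26.2 pC

A = π(1.32 cm)² = 5.47×10⁻⁴ m².
Side-by-side slabs ⇒ two capacitors in parallel, each spanning the full gap.
C₁ = κ₁ε₀A₁/d = 1.34 × 8.85×10⁻¹² × 1.78×10⁻⁴ / 2.25×10⁻³ = 9.38×10⁻¹³ F.
C₂ = κ₂ε₀A₂/d = 3.90 × 8.85×10⁻¹² × 3.69×10⁻⁴ / 2.25×10⁻³ = 5.67×10⁻¹² F.
C = C₁ + C₂ = 6.61×10⁻¹² F.
Q = CV = 6.61×10⁻¹² × 3.97 = 2.62×10⁻¹¹ C.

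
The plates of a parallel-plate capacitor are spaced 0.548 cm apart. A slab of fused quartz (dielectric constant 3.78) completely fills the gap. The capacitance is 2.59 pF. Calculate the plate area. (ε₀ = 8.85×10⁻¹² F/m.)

A = Cd/(κε₀) = 2.59×10⁻¹² × 5.48×10⁻³ / (3.78 × 8.85×10⁻¹²) = 4.24×10⁻⁴ m².

A ≈ 4.24 cm²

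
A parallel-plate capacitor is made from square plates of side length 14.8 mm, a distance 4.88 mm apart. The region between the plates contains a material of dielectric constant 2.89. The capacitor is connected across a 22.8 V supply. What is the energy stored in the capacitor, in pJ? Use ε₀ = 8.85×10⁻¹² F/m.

A = (14.8 mm)² = 2.19×10⁻⁴ m².
C = κε₀A/d = 2.89 × 8.85×10⁻¹² × 2.19×10⁻⁴ / 4.88×10⁻³ = 1.15×10⁻¹² F.
U = ½CV² = ½ × 1.15×10⁻¹² × (22.8)² = 2.98×10⁻¹⁰ J.

U ≈ 298 pJ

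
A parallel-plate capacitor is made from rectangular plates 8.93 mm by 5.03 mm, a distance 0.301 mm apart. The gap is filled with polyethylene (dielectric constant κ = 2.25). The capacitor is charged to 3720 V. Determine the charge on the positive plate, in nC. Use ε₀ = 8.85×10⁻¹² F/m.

A = 8.93 × 5.03 mm² = 4.49×10⁻⁵ m².
C = κε₀A/d = 2.25 × 8.85×10⁻¹² × 4.49×10⁻⁵ / 3.01×10⁻⁴ = 2.97×10⁻¹² F.
Q = CV = 2.97×10⁻¹² × 3720 = 1.11×10⁻⁸ C.

Q ≈ 11.1 nC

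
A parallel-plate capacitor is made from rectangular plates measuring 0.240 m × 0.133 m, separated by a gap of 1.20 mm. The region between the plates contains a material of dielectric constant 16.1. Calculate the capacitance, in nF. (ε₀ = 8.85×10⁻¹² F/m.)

C ≈ 3.79 nF

A = 0.240 × 0.133 m² = 3.19×10⁻² m².
C = κε₀A/d = 16.1 × 8.85×10⁻¹² × 3.19×10⁻² / 1.20×10⁻³ = 3.79×10⁻⁹ F.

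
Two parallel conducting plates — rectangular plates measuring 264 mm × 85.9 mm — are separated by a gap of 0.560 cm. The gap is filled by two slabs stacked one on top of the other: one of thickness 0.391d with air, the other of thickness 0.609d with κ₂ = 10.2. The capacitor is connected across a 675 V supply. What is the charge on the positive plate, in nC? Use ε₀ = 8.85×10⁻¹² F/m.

A = 264 × 85.9 mm² = 2.27×10⁻² m².
Stacked slabs ⇒ two capacitors in series, each with the full plate area.
C₁ = κ₁ε₀A/d₁ = 1.00 × 8.85×10⁻¹² × 2.27×10⁻² / 2.19×10⁻³ = 9.17×10⁻¹¹ F.
C₂ = κ₂ε₀A/d₂ = 10.2 × 8.85×10⁻¹² × 2.27×10⁻² / 3.41×10⁻³ = 6.00×10⁻¹⁰ F.
C = (1/C₁ + 1/C₂)⁻¹ = 7.95×10⁻¹¹ F.
Q = CV = 7.95×10⁻¹¹ × 675 = 5.37×10⁻⁸ C.

Q ≈ 53.7 nC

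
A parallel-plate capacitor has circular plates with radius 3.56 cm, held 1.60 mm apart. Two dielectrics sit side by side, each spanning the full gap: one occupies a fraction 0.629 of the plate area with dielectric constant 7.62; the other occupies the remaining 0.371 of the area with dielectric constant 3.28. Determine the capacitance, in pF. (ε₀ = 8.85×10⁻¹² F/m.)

C ≈ 132 pF

A = π(3.56 cm)² = 3.98×10⁻³ m².
Side-by-side slabs ⇒ two capacitors in parallel, each spanning the full gap.
C₁ = κ₁ε₀A₁/d = 7.62 × 8.85×10⁻¹² × 2.50×10⁻³ / 1.60×10⁻³ = 1.06×10⁻¹⁰ F.
C₂ = κ₂ε₀A₂/d = 3.28 × 8.85×10⁻¹² × 1.48×10⁻³ / 1.60×10⁻³ = 2.68×10⁻¹¹ F.
C = C₁ + C₂ = 1.32×10⁻¹⁰ F.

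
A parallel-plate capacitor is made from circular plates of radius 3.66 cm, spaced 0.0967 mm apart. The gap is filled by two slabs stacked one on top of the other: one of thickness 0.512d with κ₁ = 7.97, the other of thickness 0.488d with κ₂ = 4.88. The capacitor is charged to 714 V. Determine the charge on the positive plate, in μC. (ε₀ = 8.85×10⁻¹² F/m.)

Q ≈ 1.67 μC

A = π(3.66 cm)² = 4.21×10⁻³ m².
Stacked slabs ⇒ two capacitors in series, each with the full plate area.
C₁ = κ₁ε₀A/d₁ = 7.97 × 8.85×10⁻¹² × 4.21×10⁻³ / 4.95×10⁻⁵ = 6.00×10⁻⁹ F.
C₂ = κ₂ε₀A/d₂ = 4.88 × 8.85×10⁻¹² × 4.21×10⁻³ / 4.72×10⁻⁵ = 3.85×10⁻⁹ F.
C = (1/C₁ + 1/C₂)⁻¹ = 2.35×10⁻⁹ F.
Q = CV = 2.35×10⁻⁹ × 714 = 1.67×10⁻⁶ C.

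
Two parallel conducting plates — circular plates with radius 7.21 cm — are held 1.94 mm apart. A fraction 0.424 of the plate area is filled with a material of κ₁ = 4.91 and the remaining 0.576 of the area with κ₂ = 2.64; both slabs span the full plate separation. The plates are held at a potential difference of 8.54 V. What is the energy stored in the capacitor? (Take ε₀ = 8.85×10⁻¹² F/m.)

U ≈ 9.79 nJ

A = π(7.21 cm)² = 1.63×10⁻² m².
Side-by-side slabs ⇒ two capacitors in parallel, each spanning the full gap.
C₁ = κ₁ε₀A₁/d = 4.91 × 8.85×10⁻¹² × 6.92×10⁻³ / 1.94×10⁻³ = 1.55×10⁻¹⁰ F.
C₂ = κ₂ε₀A₂/d = 2.64 × 8.85×10⁻¹² × 9.41×10⁻³ / 1.94×10⁻³ = 1.13×10⁻¹⁰ F.
C = C₁ + C₂ = 2.68×10⁻¹⁰ F.
U = ½CV² = ½ × 2.68×10⁻¹⁰ × (8.54)² = 9.79×10⁻⁹ J.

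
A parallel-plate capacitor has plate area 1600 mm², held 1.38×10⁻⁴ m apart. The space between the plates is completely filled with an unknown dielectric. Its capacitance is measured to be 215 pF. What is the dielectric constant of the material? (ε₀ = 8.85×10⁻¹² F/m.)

A = 1600 mm² = 1.60×10⁻³ m².
κ = Cd/(ε₀A) = 2.15×10⁻¹⁰ × 1.38×10⁻⁴ / (8.85×10⁻¹² × 1.60×10⁻³) = 2.10.

κ ≈ 2.10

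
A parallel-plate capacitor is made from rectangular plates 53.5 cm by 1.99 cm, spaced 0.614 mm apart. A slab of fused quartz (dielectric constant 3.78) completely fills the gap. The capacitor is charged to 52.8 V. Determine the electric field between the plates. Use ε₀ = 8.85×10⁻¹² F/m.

E ≈ 86.0 kV/m

E = V/d = 52.8 / 6.14×10⁻⁴ = 8.60×10⁴ V/m.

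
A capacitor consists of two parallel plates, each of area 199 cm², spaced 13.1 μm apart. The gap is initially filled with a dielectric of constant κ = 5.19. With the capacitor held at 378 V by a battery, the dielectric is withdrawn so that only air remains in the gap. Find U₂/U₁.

U₂/U₁ ≈ 0.193

Battery connected ⇒ V is held fixed.
C₂ = 0.193 C₁ and U = ½CV², so U₂/U₁ = C₂/C₁ = 0.193.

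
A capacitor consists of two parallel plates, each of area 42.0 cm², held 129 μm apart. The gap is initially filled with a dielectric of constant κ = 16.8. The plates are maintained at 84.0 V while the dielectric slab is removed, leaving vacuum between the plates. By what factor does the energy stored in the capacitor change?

U₂/U₁ ≈ 0.0595

Battery connected ⇒ V is held fixed.
C₂ = 0.0595 C₁ and U = ½CV², so U₂/U₁ = C₂/C₁ = 0.0595.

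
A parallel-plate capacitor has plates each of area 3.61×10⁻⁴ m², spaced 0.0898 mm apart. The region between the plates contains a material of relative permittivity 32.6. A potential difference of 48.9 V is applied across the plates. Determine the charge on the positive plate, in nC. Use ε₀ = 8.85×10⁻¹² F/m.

56.7 nC

C = κε₀A/d = 32.6 × 8.85×10⁻¹² × 3.61×10⁻⁴ / 8.98×10⁻⁵ = 1.16×10⁻⁹ F.
Q = CV = 1.16×10⁻⁹ × 48.9 = 5.67×10⁻⁸ C.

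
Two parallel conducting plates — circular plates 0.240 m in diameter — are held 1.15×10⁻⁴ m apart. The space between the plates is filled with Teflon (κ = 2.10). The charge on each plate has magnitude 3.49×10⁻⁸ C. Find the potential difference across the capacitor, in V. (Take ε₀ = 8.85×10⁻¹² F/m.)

A = π(0.240/2 m)² = 4.52×10⁻² m².
C = κε₀A/d = 2.10 × 8.85×10⁻¹² × 4.52×10⁻² / 1.15×10⁻⁴ = 7.31×10⁻⁹ F.
V = Q/C = 3.49×10⁻⁸ / 7.31×10⁻⁹ = 4.77 V.

V ≈ 4.77 V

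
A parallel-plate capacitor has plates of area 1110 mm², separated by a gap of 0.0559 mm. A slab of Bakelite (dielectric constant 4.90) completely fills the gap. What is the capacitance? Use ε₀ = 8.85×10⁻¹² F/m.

0.861 nF

A = 1110 mm² = 1.11×10⁻³ m².
C = κε₀A/d = 4.90 × 8.85×10⁻¹² × 1.11×10⁻³ / 5.59×10⁻⁵ = 8.61×10⁻¹⁰ F.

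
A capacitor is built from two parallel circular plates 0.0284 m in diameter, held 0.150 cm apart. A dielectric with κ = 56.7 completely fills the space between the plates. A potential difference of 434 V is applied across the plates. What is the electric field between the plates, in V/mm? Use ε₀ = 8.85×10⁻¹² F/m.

E ≈ 289 V/mm

E = V/d = 434 / 1.50×10⁻³ = 2.89×10⁵ V/m.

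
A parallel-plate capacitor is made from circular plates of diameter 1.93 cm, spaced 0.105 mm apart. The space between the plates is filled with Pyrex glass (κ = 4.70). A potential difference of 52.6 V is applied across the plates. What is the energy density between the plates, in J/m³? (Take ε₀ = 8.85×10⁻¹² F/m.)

E = V/d = 52.6 / 1.05×10⁻⁴ = 5.01×10⁵ V/m.
u = ½κε₀E² = ½ × 4.70 × 8.85×10⁻¹² × (5.01×10⁵)² = 5.22 J/m³.

u ≈ 5.22 J/m³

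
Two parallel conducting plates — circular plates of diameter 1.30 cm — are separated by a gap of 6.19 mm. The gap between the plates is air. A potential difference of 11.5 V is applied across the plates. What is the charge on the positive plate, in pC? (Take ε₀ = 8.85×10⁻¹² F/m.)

A = π(1.30/2 cm)² = 1.33×10⁻⁴ m².
C = ε₀A/d = 8.85×10⁻¹² × 1.33×10⁻⁴ / 6.19×10⁻³ = 1.90×10⁻¹³ F.
Q = CV = 1.90×10⁻¹³ × 11.5 = 2.18×10⁻¹² C.

Q ≈ 2.18 pC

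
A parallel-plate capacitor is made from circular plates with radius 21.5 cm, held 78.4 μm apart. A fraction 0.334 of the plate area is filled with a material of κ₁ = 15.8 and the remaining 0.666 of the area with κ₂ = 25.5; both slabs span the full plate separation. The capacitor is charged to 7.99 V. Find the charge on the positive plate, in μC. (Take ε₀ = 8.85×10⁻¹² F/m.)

A = π(21.5 cm)² = 0.145 m².
Side-by-side slabs ⇒ two capacitors in parallel, each spanning the full gap.
C₁ = κ₁ε₀A₁/d = 15.8 × 8.85×10⁻¹² × 4.85×10⁻² / 7.84×10⁻⁵ = 8.65×10⁻⁸ F.
C₂ = κ₂ε₀A₂/d = 25.5 × 8.85×10⁻¹² × 9.67×10⁻² / 7.84×10⁻⁵ = 2.78×10⁻⁷ F.
C = C₁ + C₂ = 3.65×10⁻⁷ F.
Q = CV = 3.65×10⁻⁷ × 7.99 = 2.92×10⁻⁶ C.

2.92 μC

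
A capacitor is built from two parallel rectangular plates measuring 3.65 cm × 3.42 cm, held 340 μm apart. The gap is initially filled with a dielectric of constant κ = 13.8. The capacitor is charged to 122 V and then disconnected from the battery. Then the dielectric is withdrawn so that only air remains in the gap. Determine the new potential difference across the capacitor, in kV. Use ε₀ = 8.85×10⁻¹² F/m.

A = 3.65 × 3.42 cm² = 1.25×10⁻³ m².
Initially C₁ = κε₀A/d = 13.8 × 8.85×10⁻¹² × 1.25×10⁻³ / 3.40×10⁻⁴ = 4.48×10⁻¹⁰ F.
V₁ = 1.22×10² V.
Isolated ⇒ Q is held fixed. C₂ = 0.0725 C₁ and V = Q/C, so V₂/V₁ = C₁/C₂ = 13.8.
V₂ = 13.8 × 1.22×10² = 1.68×10³ V.

1.68 kV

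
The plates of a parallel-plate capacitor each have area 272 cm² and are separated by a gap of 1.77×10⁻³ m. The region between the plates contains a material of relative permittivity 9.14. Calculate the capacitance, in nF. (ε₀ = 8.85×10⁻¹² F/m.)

A = 272 cm² = 2.72×10⁻² m².
C = κε₀A/d = 9.14 × 8.85×10⁻¹² × 2.72×10⁻² / 1.77×10⁻³ = 1.24×10⁻⁹ F.

C ≈ 1.24 nF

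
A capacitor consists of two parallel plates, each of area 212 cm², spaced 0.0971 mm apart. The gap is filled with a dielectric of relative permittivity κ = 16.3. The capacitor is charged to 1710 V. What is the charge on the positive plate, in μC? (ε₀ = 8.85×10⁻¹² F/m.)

A = 212 cm² = 2.12×10⁻² m².
C = κε₀A/d = 16.3 × 8.85×10⁻¹² × 2.12×10⁻² / 9.71×10⁻⁵ = 3.15×10⁻⁸ F.
Q = CV = 3.15×10⁻⁸ × 1710 = 5.39×10⁻⁵ C.

Q ≈ 53.9 μC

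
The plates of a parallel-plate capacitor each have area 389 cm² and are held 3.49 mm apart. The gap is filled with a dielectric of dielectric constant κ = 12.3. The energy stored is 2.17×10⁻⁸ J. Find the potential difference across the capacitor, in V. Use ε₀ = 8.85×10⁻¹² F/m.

V ≈ 5.98 V

A = 389 cm² = 3.89×10⁻² m².
C = κε₀A/d = 12.3 × 8.85×10⁻¹² × 3.89×10⁻² / 3.49×10⁻³ = 1.21×10⁻⁹ F.
V = √(2U/C) = √(2 × 2.17×10⁻⁸ / 1.21×10⁻⁹) = 5.98 V.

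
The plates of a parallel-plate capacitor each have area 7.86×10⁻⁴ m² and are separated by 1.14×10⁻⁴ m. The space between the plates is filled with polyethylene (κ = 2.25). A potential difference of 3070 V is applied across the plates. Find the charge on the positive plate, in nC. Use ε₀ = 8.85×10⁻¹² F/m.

C = κε₀A/d = 2.25 × 8.85×10⁻¹² × 7.86×10⁻⁴ / 1.14×10⁻⁴ = 1.37×10⁻¹⁰ F.
Q = CV = 1.37×10⁻¹⁰ × 3070 = 4.21×10⁻⁷ C.

421 nC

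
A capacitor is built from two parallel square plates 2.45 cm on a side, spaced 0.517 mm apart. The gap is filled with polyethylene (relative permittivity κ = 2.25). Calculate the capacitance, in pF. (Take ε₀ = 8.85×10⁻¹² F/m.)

C ≈ 23.1 pF

A = (2.45 cm)² = 6.00×10⁻⁴ m².
C = κε₀A/d = 2.25 × 8.85×10⁻¹² × 6.00×10⁻⁴ / 5.17×10⁻⁴ = 2.31×10⁻¹¹ F.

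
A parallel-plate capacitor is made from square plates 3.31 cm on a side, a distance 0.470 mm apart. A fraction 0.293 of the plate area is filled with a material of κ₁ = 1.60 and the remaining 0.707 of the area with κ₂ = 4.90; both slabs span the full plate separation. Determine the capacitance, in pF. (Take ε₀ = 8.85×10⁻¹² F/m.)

A = (3.31 cm)² = 1.10×10⁻³ m².
Side-by-side slabs ⇒ two capacitors in parallel, each spanning the full gap.
C₁ = κ₁ε₀A₁/d = 1.60 × 8.85×10⁻¹² × 3.21×10⁻⁴ / 4.70×10⁻⁴ = 9.67×10⁻¹² F.
C₂ = κ₂ε₀A₂/d = 4.90 × 8.85×10⁻¹² × 7.75×10⁻⁴ / 4.70×10⁻⁴ = 7.15×10⁻¹¹ F.
C = C₁ + C₂ = 8.11×10⁻¹¹ F.

C ≈ 81.1 pF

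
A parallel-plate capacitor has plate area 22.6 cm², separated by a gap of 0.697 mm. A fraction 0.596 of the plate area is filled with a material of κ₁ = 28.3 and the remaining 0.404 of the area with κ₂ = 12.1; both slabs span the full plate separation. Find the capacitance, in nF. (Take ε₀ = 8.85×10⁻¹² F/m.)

C ≈ 0.624 nF

A = 22.6 cm² = 2.26×10⁻³ m².
Side-by-side slabs ⇒ two capacitors in parallel, each spanning the full gap.
C₁ = κ₁ε₀A₁/d = 28.3 × 8.85×10⁻¹² × 1.35×10⁻³ / 6.97×10⁻⁴ = 4.84×10⁻¹⁰ F.
C₂ = κ₂ε₀A₂/d = 12.1 × 8.85×10⁻¹² × 9.13×10⁻⁴ / 6.97×10⁻⁴ = 1.40×10⁻¹⁰ F.
C = C₁ + C₂ = 6.24×10⁻¹⁰ F.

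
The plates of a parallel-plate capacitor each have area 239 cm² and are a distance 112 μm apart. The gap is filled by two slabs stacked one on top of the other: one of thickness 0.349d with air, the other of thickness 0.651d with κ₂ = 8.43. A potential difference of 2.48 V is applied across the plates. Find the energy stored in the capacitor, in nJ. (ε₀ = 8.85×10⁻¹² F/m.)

U ≈ 13.6 nJ

A = 239 cm² = 2.39×10⁻² m².
Stacked slabs ⇒ two capacitors in series, each with the full plate area.
C₁ = κ₁ε₀A/d₁ = 1.00 × 8.85×10⁻¹² × 2.39×10⁻² / 3.91×10⁻⁵ = 5.41×10⁻⁹ F.
C₂ = κ₂ε₀A/d₂ = 8.43 × 8.85×10⁻¹² × 2.39×10⁻² / 7.29×10⁻⁵ = 2.45×10⁻⁸ F.
C = (1/C₁ + 1/C₂)⁻¹ = 4.43×10⁻⁹ F.
U = ½CV² = ½ × 4.43×10⁻⁹ × (2.48)² = 1.36×10⁻⁸ J.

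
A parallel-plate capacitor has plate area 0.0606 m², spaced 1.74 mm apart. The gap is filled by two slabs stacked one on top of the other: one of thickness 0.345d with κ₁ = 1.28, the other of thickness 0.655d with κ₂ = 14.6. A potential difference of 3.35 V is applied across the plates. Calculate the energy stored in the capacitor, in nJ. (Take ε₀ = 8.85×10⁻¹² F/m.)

U ≈ 5.50 nJ

Stacked slabs ⇒ two capacitors in series, each with the full plate area.
C₁ = κ₁ε₀A/d₁ = 1.28 × 8.85×10⁻¹² × 6.06×10⁻² / 6.00×10⁻⁴ = 1.14×10⁻⁹ F.
C₂ = κ₂ε₀A/d₂ = 14.6 × 8.85×10⁻¹² × 6.06×10⁻² / 1.14×10⁻³ = 6.87×10⁻⁹ F.
C = (1/C₁ + 1/C₂)⁻¹ = 9.80×10⁻¹⁰ F.
U = ½CV² = ½ × 9.80×10⁻¹⁰ × (3.35)² = 5.50×10⁻⁹ J.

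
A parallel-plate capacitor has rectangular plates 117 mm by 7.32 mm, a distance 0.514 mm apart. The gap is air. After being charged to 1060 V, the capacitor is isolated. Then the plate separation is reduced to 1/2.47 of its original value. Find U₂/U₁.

0.405

Isolated ⇒ Q is held fixed.
C₂ = 2.47 C₁ and U = Q²/(2C), so U₂/U₁ = C₁/C₂ = 0.405.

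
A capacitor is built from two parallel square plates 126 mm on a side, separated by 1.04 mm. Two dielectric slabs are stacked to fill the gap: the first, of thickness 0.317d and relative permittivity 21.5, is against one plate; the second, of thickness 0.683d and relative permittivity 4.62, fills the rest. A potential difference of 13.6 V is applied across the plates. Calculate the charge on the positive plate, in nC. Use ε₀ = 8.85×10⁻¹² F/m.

A = (126 mm)² = 1.59×10⁻² m².
Stacked slabs ⇒ two capacitors in series, each with the full plate area.
C₁ = κ₁ε₀A/d₁ = 21.5 × 8.85×10⁻¹² × 1.59×10⁻² / 3.30×10⁻⁴ = 9.16×10⁻⁹ F.
C₂ = κ₂ε₀A/d₂ = 4.62 × 8.85×10⁻¹² × 1.59×10⁻² / 7.10×10⁻⁴ = 9.14×10⁻¹⁰ F.
C = (1/C₁ + 1/C₂)⁻¹ = 8.31×10⁻¹⁰ F.
Q = CV = 8.31×10⁻¹⁰ × 13.6 = 1.13×10⁻⁸ C.

11.3 nC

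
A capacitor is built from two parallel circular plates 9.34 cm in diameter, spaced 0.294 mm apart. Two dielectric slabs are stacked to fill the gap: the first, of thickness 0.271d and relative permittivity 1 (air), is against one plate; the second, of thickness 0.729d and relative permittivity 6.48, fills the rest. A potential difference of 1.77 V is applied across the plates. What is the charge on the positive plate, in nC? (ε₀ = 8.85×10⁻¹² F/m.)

Q ≈ 0.952 nC

A = π(9.34/2 cm)² = 6.85×10⁻³ m².
Stacked slabs ⇒ two capacitors in series, each with the full plate area.
C₁ = κ₁ε₀A/d₁ = 1.00 × 8.85×10⁻¹² × 6.85×10⁻³ / 7.97×10⁻⁵ = 7.61×10⁻¹⁰ F.
C₂ = κ₂ε₀A/d₂ = 6.48 × 8.85×10⁻¹² × 6.85×10⁻³ / 2.14×10⁻⁴ = 1.83×10⁻⁹ F.
C = (1/C₁ + 1/C₂)⁻¹ = 5.38×10⁻¹⁰ F.
Q = CV = 5.38×10⁻¹⁰ × 1.77 = 9.52×10⁻¹⁰ C.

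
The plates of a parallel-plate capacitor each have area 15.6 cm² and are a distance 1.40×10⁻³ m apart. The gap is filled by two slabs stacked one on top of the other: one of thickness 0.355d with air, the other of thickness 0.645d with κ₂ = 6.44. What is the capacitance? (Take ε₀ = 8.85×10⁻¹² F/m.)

C ≈ 21.7 pF

A = 15.6 cm² = 1.56×10⁻³ m².
Stacked slabs ⇒ two capacitors in series, each with the full plate area.
C₁ = κ₁ε₀A/d₁ = 1.00 × 8.85×10⁻¹² × 1.56×10⁻³ / 4.97×10⁻⁴ = 2.78×10⁻¹¹ F.
C₂ = κ₂ε₀A/d₂ = 6.44 × 8.85×10⁻¹² × 1.56×10⁻³ / 9.03×10⁻⁴ = 9.85×10⁻¹¹ F.
C = (1/C₁ + 1/C₂)⁻¹ = 2.17×10⁻¹¹ F.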